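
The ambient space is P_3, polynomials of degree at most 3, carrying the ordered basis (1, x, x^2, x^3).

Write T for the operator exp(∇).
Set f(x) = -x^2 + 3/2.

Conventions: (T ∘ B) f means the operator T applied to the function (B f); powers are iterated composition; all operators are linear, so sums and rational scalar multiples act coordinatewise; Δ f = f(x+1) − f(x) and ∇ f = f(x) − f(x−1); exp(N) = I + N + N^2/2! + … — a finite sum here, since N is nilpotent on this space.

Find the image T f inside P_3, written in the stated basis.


order-1 term: -2x + 1
order-2 term: -1
the series for exp(∇) f terminates at order 2
exp(∇) f = -x^2 - 2x + 3/2

the result is g(x) = -x^2 - 2x + 3/2


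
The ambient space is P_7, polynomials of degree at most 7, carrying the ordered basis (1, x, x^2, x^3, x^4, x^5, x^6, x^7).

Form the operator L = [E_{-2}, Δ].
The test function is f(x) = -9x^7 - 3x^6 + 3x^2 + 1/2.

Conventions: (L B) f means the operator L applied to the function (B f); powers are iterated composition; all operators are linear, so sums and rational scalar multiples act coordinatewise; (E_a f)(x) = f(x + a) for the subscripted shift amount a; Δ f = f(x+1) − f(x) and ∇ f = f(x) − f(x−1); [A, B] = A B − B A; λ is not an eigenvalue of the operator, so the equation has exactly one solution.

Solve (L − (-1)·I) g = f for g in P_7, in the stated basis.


write g with unknown coordinates in the stated basis and equate coefficients in (L − (-1)·I) g = f
solving from the highest basis element down gives g = -9x^7 - 3x^6 + 3x^2 + 1/2
check: L g = 0
so L g − (-1)·g = -9x^7 - 3x^6 + 3x^2 + 1/2 = f ✓

the image equals g(x) = -9x^7 - 3x^6 + 3x^2 + 1/2


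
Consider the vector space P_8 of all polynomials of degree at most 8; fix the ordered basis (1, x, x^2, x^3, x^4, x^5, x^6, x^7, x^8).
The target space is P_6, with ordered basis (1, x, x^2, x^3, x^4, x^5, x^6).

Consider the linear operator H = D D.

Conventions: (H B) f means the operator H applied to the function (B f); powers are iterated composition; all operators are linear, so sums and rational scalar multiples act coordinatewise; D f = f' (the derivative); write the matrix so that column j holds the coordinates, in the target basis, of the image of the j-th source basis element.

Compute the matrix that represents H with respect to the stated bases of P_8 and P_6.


the matrix is [[0, 0, 2, 0, 0, 0, 0, 0, 0]; [0, 0, 0, 6, 0, 0, 0, 0, 0]; [0, 0, 0, 0, 12, 0, 0, 0, 0]; [0, 0, 0, 0, 0, 20, 0, 0, 0]; [0, 0, 0, 0, 0, 0, 30, 0, 0]; [0, 0, 0, 0, 0, 0, 0, 42, 0]; [0, 0, 0, 0, 0, 0, 0, 0, 56]] (rows listed top to bottom)

image of 1: 0
image of x: 0
image of x^2: 2
image of x^3: 6x
image of x^4: 12x^2
image of x^5: 20x^3
image of x^6: 30x^4
image of x^7: 42x^5
image of x^8: 56x^6
each image's coordinates form column j of the matrix


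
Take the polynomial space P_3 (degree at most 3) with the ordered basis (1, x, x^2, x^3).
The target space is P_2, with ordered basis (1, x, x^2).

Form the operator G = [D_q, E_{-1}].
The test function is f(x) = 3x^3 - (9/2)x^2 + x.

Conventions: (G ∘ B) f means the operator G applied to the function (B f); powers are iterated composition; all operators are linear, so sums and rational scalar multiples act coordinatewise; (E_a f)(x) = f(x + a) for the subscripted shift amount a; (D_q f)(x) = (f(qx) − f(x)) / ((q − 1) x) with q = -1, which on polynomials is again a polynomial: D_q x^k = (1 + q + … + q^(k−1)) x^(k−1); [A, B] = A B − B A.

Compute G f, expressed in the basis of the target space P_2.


E_{-1} f = 3x^3 - (27/2)x^2 + 19x - 17/2
D_q E_{-1} f = 3x^2 + 19
D_q f = 3x^2 + 1
E_{-1} D_q f = 3x^2 - 6x + 4
[D_q, E_{-1}] f = 6x + 15

the image equals g(x) = 6x + 15


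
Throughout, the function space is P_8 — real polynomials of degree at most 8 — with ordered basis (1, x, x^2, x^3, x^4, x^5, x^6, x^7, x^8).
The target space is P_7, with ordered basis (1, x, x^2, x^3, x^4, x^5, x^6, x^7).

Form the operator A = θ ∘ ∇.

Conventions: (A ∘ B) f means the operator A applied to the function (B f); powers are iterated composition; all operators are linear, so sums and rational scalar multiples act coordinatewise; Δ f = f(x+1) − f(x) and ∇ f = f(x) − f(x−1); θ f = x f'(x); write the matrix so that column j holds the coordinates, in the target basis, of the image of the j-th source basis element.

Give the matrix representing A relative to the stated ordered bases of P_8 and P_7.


the matrix is [[0, 0, 0, 0, 0, 0, 0, 0, 0]; [0, 0, 2, -3, 4, -5, 6, -7, 8]; [0, 0, 0, 6, -12, 20, -30, 42, -56]; [0, 0, 0, 0, 12, -30, 60, -105, 168]; [0, 0, 0, 0, 0, 20, -60, 140, -280]; [0, 0, 0, 0, 0, 0, 30, -105, 280]; [0, 0, 0, 0, 0, 0, 0, 42, -168]; [0, 0, 0, 0, 0, 0, 0, 0, 56]] (rows listed top to bottom)

image of 1: 0
image of x: 0
image of x^2: 2x
image of x^3: 6x^2 - 3x
image of x^4: 12x^3 - 12x^2 + 4x
image of x^5: 20x^4 - 30x^3 + 20x^2 - 5x
image of x^6: 30x^5 - 60x^4 + 60x^3 - 30x^2 + 6x
image of x^7: 42x^6 - 105x^5 + 140x^4 - 105x^3 + 42x^2 - 7x
image of x^8: 56x^7 - 168x^6 + 280x^5 - 280x^4 + 168x^3 - 56x^2 + 8x
each image's coordinates form column j of the matrix


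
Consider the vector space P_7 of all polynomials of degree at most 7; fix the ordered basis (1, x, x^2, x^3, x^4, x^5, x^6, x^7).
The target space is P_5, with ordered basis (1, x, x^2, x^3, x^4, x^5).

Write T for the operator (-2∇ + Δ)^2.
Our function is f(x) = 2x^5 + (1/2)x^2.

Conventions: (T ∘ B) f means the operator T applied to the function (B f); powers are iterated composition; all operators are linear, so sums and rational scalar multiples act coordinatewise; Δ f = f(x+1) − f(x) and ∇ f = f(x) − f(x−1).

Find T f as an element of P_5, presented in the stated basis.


g(x) = 40x^3 - 360x^2 + 620x - 179

∇ f = 10x^4 - 20x^3 + 20x^2 - 9x + 3/2
(-2∇) f = -20x^4 + 40x^3 - 40x^2 + 18x - 3
Δ f = 10x^4 + 20x^3 + 20x^2 + 11x + 5/2
(-2∇ + Δ) f = -10x^4 + 60x^3 - 20x^2 + 29x - 1/2
∇ (-2∇ + Δ) f = -40x^3 + 240x^2 - 260x + 119
(-2∇) (-2∇ + Δ) f = 80x^3 - 480x^2 + 520x - 238
Δ (-2∇ + Δ) f = -40x^3 + 120x^2 + 100x + 59
(-2∇ + Δ) (-2∇ + Δ) f = 40x^3 - 360x^2 + 620x - 179


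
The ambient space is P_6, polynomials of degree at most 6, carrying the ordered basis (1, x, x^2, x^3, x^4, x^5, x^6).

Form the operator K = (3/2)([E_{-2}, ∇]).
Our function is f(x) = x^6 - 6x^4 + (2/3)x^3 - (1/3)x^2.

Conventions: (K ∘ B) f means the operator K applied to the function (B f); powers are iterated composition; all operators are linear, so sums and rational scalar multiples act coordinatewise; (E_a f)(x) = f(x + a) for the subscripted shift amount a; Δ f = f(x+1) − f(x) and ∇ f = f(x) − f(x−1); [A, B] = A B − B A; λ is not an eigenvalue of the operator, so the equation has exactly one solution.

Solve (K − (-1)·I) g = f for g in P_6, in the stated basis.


the image equals g(x) = x^6 - 6x^4 + (2/3)x^3 - (1/3)x^2

write g with unknown coordinates in the stated basis and equate coefficients in (K − (-1)·I) g = f
solving from the highest basis element down gives g = x^6 - 6x^4 + (2/3)x^3 - (1/3)x^2
check: K g = 0
so K g − (-1)·g = x^6 - 6x^4 + (2/3)x^3 - (1/3)x^2 = f ✓


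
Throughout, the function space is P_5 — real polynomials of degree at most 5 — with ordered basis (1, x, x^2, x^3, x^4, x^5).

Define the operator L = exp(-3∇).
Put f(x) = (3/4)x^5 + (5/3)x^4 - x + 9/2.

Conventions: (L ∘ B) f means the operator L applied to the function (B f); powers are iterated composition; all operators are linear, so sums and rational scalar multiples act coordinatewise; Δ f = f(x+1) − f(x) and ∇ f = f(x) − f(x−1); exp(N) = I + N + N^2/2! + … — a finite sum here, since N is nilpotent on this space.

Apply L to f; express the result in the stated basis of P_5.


order-1 term: -(45/4)x^4 + (5/2)x^3 + (15/2)x^2 - (35/4)x + 23/4
order-2 term: (135/2)x^3 - (225/2)x^2 + (225/4)x + 15/4
order-3 term: -(405/2)x^2 + (855/2)x - 945/4
order-4 term: (1215/4)x - 945/2
order-5 term: -729/4
the series for exp(-3∇) f terminates at order 5
exp(-3∇) f = (3/4)x^5 - (115/12)x^4 + 70x^3 - (615/2)x^2 + (3111/4)x - 877

the image equals g(x) = (3/4)x^5 - (115/12)x^4 + 70x^3 - (615/2)x^2 + (3111/4)x - 877


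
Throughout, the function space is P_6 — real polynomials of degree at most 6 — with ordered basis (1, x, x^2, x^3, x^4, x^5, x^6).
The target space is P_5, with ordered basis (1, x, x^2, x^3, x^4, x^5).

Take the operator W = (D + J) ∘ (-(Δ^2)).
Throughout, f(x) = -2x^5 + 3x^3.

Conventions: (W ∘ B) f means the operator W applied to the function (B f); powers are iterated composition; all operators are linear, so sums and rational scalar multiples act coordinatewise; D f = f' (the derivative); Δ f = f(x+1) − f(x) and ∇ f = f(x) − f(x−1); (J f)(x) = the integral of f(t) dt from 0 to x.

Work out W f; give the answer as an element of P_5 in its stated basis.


Δ f = -10x^4 - 20x^3 - 11x^2 - x + 1
Δ Δ f = -40x^3 - 120x^2 - 122x - 42
(-(Δ^2)) f = 40x^3 + 120x^2 + 122x + 42
D (-(Δ^2)) f = 120x^2 + 240x + 122
J (-(Δ^2)) f = 10x^4 + 40x^3 + 61x^2 + 42x
(D + J) (-(Δ^2)) f = 10x^4 + 40x^3 + 181x^2 + 282x + 122

the result is g(x) = 10x^4 + 40x^3 + 181x^2 + 282x + 122


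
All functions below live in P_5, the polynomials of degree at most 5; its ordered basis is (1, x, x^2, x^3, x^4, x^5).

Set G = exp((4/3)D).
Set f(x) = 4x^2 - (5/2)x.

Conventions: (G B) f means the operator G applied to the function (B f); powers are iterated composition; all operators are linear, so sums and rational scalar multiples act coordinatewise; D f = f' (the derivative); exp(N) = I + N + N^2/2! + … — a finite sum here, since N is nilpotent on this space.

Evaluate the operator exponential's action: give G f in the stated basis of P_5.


g(x) = 4x^2 + (49/6)x + 34/9

order-1 term: (32/3)x - 10/3
order-2 term: 64/9
the series for exp((4/3)D) f terminates at order 2
exp((4/3)D) f = 4x^2 + (49/6)x + 34/9


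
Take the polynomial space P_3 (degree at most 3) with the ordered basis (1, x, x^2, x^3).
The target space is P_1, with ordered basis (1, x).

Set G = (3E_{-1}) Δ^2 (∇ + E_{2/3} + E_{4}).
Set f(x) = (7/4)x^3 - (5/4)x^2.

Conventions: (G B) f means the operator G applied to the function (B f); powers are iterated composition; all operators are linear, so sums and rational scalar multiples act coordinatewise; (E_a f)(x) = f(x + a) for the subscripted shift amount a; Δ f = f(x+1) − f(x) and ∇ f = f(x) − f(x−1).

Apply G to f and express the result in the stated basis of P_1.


the image equals g(x) = 63x + 327/2

∇ f = (21/4)x^2 - (31/4)x + 3
E_{2/3} f = (7/4)x^3 + (9/4)x^2 + (2/3)x - 1/27
E_{4} f = (7/4)x^3 + (79/4)x^2 + 74x + 92
(∇ + E_{2/3} + E_{4}) f = (7/2)x^3 + (109/4)x^2 + (803/12)x + 2564/27
Δ (∇ + E_{2/3} + E_{4}) f = (21/2)x^2 + 65x + 293/3
Δ Δ (∇ + E_{2/3} + E_{4}) f = 21x + 151/2
E_{-1} Δ^2 (∇ + E_{2/3} + E_{4}) f = 21x + 109/2
(3E_{-1}) Δ^2 (∇ + E_{2/3} + E_{4}) f = 63x + 327/2


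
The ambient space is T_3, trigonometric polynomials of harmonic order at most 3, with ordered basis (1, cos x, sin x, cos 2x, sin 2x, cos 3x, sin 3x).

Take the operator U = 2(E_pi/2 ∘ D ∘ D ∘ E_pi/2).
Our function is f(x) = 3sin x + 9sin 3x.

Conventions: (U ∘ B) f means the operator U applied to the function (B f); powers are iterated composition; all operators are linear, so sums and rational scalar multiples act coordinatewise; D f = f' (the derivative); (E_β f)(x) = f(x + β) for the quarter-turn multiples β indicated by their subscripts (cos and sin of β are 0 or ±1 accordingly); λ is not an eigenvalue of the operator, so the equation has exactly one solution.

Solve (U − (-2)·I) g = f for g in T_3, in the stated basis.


write g with unknown coordinates in the stated basis and equate coefficients in (U − (-2)·I) g = f
solving from the highest basis element down gives g = (3/4)sin x + (9/20)sin 3x
check: U g = (3/2)sin x + (81/10)sin 3x
so U g − (-2)·g = 3sin x + 9sin 3x = f ✓

the image equals g(x) = (3/4)sin x + (9/20)sin 3x


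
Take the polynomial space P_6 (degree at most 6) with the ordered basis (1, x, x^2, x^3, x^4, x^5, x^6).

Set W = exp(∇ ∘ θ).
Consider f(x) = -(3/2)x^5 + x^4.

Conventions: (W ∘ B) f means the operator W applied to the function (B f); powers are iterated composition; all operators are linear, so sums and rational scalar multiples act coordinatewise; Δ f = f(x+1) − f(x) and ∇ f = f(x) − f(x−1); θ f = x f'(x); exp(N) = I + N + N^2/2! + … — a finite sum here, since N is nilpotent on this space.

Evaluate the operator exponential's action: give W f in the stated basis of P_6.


the result is g(x) = -(3/2)x^5 - (73/2)x^4 - 209x^3 - (279/2)x^2 + 292x - 273/4

order-1 term: -(75/2)x^4 + 91x^3 - 99x^2 + (107/2)x - 23/2
order-2 term: -300x^3 + (1719/2)x^2 - (1815/2)x + 1349/4
order-3 term: -900x^2 + 2046x - 2351/2
order-4 term: -900x + 1923/2
order-5 term: -180
the series for exp(∇ ∘ θ) f terminates at order 5
exp(∇ ∘ θ) f = -(3/2)x^5 - (73/2)x^4 - 209x^3 - (279/2)x^2 + 292x - 273/4


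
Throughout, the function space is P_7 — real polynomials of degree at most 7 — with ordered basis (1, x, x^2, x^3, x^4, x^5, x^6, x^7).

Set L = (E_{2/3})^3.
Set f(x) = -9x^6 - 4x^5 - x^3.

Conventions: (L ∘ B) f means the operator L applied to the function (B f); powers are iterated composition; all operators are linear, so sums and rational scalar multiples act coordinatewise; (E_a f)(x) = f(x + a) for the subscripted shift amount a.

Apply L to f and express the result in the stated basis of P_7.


the result is g(x) = -9x^6 - 112x^5 - 580x^4 - 1601x^3 - 2486x^2 - 2060x - 712

E_{2/3} f = -9x^6 - 40x^5 - (220/3)x^4 - (649/9)x^3 - (1094/27)x^2 - (1004/81)x - 392/243
E_{2/3} E_{2/3} f = -9x^6 - 76x^5 - (800/3)x^4 - (4489/9)x^3 - (14188/27)x^2 - (23984/81)x - 16960/243
E_{2/3} E_{2/3} E_{2/3} f = -9x^6 - 112x^5 - 580x^4 - 1601x^3 - 2486x^2 - 2060x - 712


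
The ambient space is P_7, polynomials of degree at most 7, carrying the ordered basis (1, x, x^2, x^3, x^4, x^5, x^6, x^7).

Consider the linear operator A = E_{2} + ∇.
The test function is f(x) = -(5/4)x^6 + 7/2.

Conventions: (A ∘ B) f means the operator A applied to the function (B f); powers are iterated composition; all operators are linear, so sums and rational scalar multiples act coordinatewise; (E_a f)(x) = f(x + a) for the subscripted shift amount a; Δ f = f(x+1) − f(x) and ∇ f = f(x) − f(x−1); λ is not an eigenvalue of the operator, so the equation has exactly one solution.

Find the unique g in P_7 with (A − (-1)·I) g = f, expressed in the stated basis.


write g with unknown coordinates in the stated basis and equate coefficients in (A − (-1)·I) g = f
solving from the highest basis element down gives g = -(5/8)x^6 + (45/8)x^5 - (225/8)x^4 + (1125/8)x^3 - (1125/2)x^2 + (11295/8)x - 28277/16
check: A g = -(5/8)x^6 - (45/8)x^5 + (225/8)x^4 - (1125/8)x^3 + (1125/2)x^2 - (11295/8)x + 28333/16
so A g − (-1)·g = -(5/4)x^6 + 7/2 = f ✓

g(x) = -(5/8)x^6 + (45/8)x^5 - (225/8)x^4 + (1125/8)x^3 - (1125/2)x^2 + (11295/8)x - 28277/16


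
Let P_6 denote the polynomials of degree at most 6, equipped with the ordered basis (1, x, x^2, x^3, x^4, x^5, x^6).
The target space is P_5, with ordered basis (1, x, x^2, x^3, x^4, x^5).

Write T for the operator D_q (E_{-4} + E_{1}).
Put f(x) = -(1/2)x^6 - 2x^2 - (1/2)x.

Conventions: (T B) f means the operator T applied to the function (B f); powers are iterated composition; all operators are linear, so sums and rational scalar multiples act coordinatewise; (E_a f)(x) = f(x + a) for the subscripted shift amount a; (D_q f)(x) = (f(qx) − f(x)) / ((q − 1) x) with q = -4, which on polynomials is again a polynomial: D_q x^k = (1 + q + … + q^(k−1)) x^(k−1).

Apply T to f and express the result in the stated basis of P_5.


the result is g(x) = 819x^5 + 1845x^4 + (13005/2)x^3 + 8190x^2 + (11589/2)x + 3080

E_{-4} f = -(1/2)x^6 + 12x^5 - 120x^4 + 640x^3 - 1922x^2 + (6175/2)x - 2078
E_{1} f = -(1/2)x^6 - 3x^5 - (15/2)x^4 - 10x^3 - (19/2)x^2 - (15/2)x - 3
(E_{-4} + E_{1}) f = -x^6 + 9x^5 - (255/2)x^4 + 630x^3 - (3863/2)x^2 + 3080x - 2081
D_q (E_{-4} + E_{1}) f = 819x^5 + 1845x^4 + (13005/2)x^3 + 8190x^2 + (11589/2)x + 3080


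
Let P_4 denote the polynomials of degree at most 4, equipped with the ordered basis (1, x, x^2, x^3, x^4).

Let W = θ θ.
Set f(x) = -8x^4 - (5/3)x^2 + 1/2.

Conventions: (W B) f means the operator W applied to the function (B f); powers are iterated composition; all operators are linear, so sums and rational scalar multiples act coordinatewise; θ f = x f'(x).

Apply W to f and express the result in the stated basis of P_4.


the result is g(x) = -128x^4 - (20/3)x^2

θ f = -32x^4 - (10/3)x^2
θ θ f = -128x^4 - (20/3)x^2


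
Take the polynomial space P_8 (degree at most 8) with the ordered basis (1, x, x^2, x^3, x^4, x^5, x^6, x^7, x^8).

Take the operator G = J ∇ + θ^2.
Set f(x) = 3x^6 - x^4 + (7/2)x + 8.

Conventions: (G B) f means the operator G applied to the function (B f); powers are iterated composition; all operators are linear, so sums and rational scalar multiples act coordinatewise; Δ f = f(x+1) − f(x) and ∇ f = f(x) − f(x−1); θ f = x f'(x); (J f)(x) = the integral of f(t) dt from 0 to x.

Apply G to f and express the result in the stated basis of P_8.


∇ f = 18x^5 - 45x^4 + 56x^3 - 39x^2 + 14x + 3/2
J ∇ f = 3x^6 - 9x^5 + 14x^4 - 13x^3 + 7x^2 + (3/2)x
θ f = 18x^6 - 4x^4 + (7/2)x
θ θ f = 108x^6 - 16x^4 + (7/2)x
(J ∇ + θ^2) f = 111x^6 - 9x^5 - 2x^4 - 13x^3 + 7x^2 + 5x

the image equals g(x) = 111x^6 - 9x^5 - 2x^4 - 13x^3 + 7x^2 + 5x


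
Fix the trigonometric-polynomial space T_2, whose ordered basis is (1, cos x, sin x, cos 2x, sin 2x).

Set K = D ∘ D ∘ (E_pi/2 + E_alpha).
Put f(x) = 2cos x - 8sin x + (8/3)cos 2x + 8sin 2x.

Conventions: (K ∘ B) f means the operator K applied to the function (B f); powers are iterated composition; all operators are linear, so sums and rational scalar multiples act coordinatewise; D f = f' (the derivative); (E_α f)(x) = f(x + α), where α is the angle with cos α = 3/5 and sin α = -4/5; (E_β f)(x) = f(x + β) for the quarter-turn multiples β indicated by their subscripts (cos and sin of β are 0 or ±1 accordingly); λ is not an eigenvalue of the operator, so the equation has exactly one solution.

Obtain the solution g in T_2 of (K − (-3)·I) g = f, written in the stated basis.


write g with unknown coordinates in the stated basis and equate coefficients in (K − (-3)·I) g = f
solving from the highest basis element down gives g = (16/29)cos x - (98/29)sin x - (680/6051)cos 2x + (1880/2017)sin 2x
check: K g = (10/29)cos x + (62/29)sin x + (18176/6051)cos 2x + (10496/2017)sin 2x
so K g − (-3)·g = 2cos x - 8sin x + (8/3)cos 2x + 8sin 2x = f ✓

the image equals g(x) = (16/29)cos x - (98/29)sin x - (680/6051)cos 2x + (1880/2017)sin 2x


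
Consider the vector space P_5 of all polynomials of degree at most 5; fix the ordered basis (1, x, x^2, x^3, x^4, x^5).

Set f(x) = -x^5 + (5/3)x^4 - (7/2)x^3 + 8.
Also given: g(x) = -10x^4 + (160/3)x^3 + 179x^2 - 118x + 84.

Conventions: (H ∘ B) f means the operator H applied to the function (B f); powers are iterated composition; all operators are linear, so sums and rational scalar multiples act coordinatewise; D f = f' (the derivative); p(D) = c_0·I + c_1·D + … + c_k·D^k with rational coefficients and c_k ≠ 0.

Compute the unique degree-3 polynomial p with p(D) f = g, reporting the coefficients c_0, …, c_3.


c_0 = 0, c_1 = 2, c_2 = -2, c_3 = -4

D^0 f = -x^5 + (5/3)x^4 - (7/2)x^3 + 8
D^1 f = -5x^4 + (20/3)x^3 - (21/2)x^2
D^2 f = -20x^3 + 20x^2 - 21x
D^3 f = -60x^2 + 40x - 21
matching coefficients of g against c_0 f + c_1 Df + … from the top degree down determines the c_i
solution: c_0 = 0, c_1 = 2, c_2 = -2, c_3 = -4


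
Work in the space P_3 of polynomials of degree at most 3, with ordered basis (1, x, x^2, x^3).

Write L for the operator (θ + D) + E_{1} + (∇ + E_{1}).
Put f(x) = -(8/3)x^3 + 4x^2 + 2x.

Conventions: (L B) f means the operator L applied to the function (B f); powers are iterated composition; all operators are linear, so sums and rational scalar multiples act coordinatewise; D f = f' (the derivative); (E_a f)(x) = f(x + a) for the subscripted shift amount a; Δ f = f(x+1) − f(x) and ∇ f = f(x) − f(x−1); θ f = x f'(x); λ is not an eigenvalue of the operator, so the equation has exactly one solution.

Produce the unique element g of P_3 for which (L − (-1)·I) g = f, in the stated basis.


the result is g(x) = -(4/9)x^3 + (28/15)x^2 - (29/10)x + 166/45

write g with unknown coordinates in the stated basis and equate coefficients in (L − (-1)·I) g = f
solving from the highest basis element down gives g = -(4/9)x^3 + (28/15)x^2 - (29/10)x + 166/45
check: L g = -(20/9)x^3 + (32/15)x^2 + (49/10)x - 166/45
so L g − (-1)·g = -(8/3)x^3 + 4x^2 + 2x = f ✓


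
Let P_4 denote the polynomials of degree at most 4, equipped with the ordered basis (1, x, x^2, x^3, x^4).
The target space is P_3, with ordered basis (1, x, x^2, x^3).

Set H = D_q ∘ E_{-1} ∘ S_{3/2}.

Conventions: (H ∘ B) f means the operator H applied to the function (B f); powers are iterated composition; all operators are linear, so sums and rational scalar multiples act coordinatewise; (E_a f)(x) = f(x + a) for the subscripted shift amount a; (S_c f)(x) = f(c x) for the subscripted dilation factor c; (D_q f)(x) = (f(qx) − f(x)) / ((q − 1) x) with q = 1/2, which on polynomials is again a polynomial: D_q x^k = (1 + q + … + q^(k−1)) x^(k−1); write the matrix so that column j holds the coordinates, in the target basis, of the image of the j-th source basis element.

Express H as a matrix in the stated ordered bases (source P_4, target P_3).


the matrix is [[0, 3/2, -9/2, 81/8, -81/4]; [0, 0, 27/8, -243/16, 729/16]; [0, 0, 0, 189/32, -567/16]; [0, 0, 0, 0, 1215/128]] (rows listed top to bottom)

image of 1: 0
image of x: 3/2
image of x^2: (27/8)x - 9/2
image of x^3: (189/32)x^2 - (243/16)x + 81/8
image of x^4: (1215/128)x^3 - (567/16)x^2 + (729/16)x - 81/4
each image's coordinates form column j of the matrix


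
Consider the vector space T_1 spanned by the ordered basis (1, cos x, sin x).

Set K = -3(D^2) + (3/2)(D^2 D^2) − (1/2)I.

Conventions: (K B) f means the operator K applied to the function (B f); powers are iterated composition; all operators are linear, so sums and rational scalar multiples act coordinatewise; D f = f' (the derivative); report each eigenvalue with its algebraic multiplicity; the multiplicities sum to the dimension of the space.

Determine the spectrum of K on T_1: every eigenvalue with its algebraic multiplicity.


λ = -1/2 (multiplicity 1), λ = 4 (multiplicity 2)

image of 1: -1/2
image of cos x: 4cos x
image of sin x: 4sin x
the matrix is diagonal; its diagonal is (-1/2, 4, 4)
for a triangular matrix the eigenvalues are the diagonal entries, with algebraic multiplicity their repetition count


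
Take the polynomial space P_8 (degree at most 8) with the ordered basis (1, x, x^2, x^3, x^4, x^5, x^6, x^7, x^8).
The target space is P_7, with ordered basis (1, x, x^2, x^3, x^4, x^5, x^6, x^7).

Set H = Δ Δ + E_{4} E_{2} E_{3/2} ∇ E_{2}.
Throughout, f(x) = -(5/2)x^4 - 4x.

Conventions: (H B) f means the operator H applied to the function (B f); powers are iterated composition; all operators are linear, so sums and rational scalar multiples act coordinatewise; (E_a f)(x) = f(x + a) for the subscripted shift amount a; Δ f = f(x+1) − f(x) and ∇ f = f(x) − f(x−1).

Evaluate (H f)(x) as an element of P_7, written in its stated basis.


Δ f = -10x^3 - 15x^2 - 10x - 13/2
Δ Δ f = -30x^2 - 60x - 35
E_{2} f = -(5/2)x^4 - 20x^3 - 60x^2 - 84x - 48
∇ E_{2} f = -10x^3 - 45x^2 - 70x - 83/2
E_{3/2} (∇ E_{2}) f = -10x^3 - 90x^2 - (545/2)x - 563/2
E_{2} E_{3/2} (∇ E_{2}) f = -10x^3 - 150x^2 - (1505/2)x - 2533/2
E_{4} E_{2} E_{3/2} (∇ E_{2}) f = -10x^3 - 270x^2 - (4865/2)x - 14633/2
(Δ Δ + E_{4} E_{2} E_{3/2} ∇ E_{2}) f = -10x^3 - 300x^2 - (4985/2)x - 14703/2

the result is g(x) = -10x^3 - 300x^2 - (4985/2)x - 14703/2


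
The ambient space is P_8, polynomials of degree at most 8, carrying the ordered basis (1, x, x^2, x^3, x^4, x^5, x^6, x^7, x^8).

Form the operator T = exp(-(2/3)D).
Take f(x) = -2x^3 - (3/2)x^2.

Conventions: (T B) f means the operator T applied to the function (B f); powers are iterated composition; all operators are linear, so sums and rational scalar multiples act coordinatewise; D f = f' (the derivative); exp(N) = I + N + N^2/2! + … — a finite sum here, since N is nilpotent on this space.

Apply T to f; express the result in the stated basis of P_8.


the result is g(x) = -2x^3 + (5/2)x^2 - (2/3)x - 2/27

order-1 term: 4x^2 + 2x
order-2 term: -(8/3)x - 2/3
order-3 term: 16/27
the series for exp(-(2/3)D) f terminates at order 3
exp(-(2/3)D) f = -2x^3 + (5/2)x^2 - (2/3)x - 2/27


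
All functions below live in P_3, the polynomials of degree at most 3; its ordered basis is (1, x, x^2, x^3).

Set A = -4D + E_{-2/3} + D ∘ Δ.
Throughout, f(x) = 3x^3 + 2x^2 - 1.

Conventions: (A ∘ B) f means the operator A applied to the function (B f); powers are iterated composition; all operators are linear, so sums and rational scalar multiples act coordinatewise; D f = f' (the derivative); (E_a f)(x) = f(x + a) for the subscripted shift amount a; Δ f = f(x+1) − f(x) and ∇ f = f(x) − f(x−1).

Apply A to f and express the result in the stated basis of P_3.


the result is g(x) = 3x^3 - 40x^2 + (10/3)x + 12

D f = 9x^2 + 4x
(-4D) f = -36x^2 - 16x
E_{-2/3} f = 3x^3 - 4x^2 + (4/3)x - 1
Δ f = 9x^2 + 13x + 5
D Δ f = 18x + 13
(-4D + E_{-2/3} + D ∘ Δ) f = 3x^3 - 40x^2 + (10/3)x + 12


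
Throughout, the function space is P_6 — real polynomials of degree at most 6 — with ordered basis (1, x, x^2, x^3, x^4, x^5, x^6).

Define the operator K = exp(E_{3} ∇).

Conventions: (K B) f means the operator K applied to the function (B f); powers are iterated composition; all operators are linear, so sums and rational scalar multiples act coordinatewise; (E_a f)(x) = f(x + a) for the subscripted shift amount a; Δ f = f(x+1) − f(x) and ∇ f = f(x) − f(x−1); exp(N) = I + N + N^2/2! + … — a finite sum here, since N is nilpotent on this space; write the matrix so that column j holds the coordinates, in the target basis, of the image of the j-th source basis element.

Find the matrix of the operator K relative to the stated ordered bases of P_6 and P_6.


image of 1: 1
image of x: x + 1
image of x^2: x^2 + 2x + 6
image of x^3: x^3 + 3x^2 + 18x + 35
image of x^4: x^4 + 4x^3 + 36x^2 + 140x + 247
image of x^5: x^5 + 5x^4 + 60x^3 + 350x^2 + 1235x + 2102
image of x^6: x^6 + 6x^5 + 90x^4 + 700x^3 + 3705x^2 + 12612x + 20547
each image's coordinates form column j of the matrix

the matrix is [[1, 1, 6, 35, 247, 2102, 20547]; [0, 1, 2, 18, 140, 1235, 12612]; [0, 0, 1, 3, 36, 350, 3705]; [0, 0, 0, 1, 4, 60, 700]; [0, 0, 0, 0, 1, 5, 90]; [0, 0, 0, 0, 0, 1, 6]; [0, 0, 0, 0, 0, 0, 1]] (rows listed top to bottom)


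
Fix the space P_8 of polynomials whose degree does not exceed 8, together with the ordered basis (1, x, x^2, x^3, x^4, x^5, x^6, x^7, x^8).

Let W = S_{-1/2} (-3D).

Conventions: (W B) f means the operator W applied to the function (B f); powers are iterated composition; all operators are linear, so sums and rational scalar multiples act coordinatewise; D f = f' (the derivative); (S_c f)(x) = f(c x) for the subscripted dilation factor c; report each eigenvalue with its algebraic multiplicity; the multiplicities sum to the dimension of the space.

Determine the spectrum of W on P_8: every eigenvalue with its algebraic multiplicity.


image of 1: 0
image of x: -3
image of x^2: 3x
image of x^3: -(9/4)x^2
image of x^4: (3/2)x^3
image of x^5: -(15/16)x^4
image of x^6: (9/16)x^5
image of x^7: -(21/64)x^6
image of x^8: (3/16)x^7
the matrix is upper triangular; its diagonal is (0, 0, 0, 0, 0, 0, 0, 0, 0)
for a triangular matrix the eigenvalues are the diagonal entries, with algebraic multiplicity their repetition count

λ = 0 (multiplicity 9)


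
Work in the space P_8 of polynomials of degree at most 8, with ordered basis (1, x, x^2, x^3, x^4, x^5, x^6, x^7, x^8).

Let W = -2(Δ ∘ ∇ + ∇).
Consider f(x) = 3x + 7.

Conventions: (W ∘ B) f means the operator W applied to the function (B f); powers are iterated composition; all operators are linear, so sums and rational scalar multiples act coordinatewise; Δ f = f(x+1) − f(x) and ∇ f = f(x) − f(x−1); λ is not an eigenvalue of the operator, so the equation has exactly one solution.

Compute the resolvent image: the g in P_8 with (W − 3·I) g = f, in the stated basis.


g(x) = -x - 5/3

write g with unknown coordinates in the stated basis and equate coefficients in (W − 3·I) g = f
solving from the highest basis element down gives g = -x - 5/3
check: W g = 2
so W g − 3·g = 3x + 7 = f ✓


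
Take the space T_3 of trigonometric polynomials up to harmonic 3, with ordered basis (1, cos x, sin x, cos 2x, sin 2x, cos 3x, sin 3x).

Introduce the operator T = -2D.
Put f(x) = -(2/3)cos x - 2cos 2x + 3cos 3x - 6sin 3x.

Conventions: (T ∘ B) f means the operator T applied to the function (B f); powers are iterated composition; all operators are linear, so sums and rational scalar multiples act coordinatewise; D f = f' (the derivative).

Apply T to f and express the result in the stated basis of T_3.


D f = (2/3)sin x + 4sin 2x - 18cos 3x - 9sin 3x
(-2D) f = -(4/3)sin x - 8sin 2x + 36cos 3x + 18sin 3x

g(x) = -(4/3)sin x - 8sin 2x + 36cos 3x + 18sin 3x


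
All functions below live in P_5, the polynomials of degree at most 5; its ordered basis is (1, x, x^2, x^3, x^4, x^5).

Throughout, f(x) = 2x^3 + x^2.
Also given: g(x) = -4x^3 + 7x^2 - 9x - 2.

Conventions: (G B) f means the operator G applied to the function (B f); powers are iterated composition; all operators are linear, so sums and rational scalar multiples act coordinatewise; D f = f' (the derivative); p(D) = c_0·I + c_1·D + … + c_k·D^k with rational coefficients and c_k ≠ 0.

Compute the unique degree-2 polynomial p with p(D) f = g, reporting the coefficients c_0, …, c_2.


D^0 f = 2x^3 + x^2
D^1 f = 6x^2 + 2x
D^2 f = 12x + 2
matching coefficients of g against c_0 f + c_1 Df + … from the top degree down determines the c_i
solution: c_0 = -2, c_1 = 3/2, c_2 = -1

c_0 = -2, c_1 = 3/2, c_2 = -1


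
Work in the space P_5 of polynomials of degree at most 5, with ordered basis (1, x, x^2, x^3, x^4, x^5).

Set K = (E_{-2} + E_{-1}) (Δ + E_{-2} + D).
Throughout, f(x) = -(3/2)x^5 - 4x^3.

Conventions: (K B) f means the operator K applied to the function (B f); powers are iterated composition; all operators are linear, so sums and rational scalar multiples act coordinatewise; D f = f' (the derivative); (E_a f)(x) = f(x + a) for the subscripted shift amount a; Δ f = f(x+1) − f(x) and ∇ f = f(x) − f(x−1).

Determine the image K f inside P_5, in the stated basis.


g(x) = -3x^5 + (45/2)x^4 - 233x^3 + 1056x^2 - (4635/2)x + 1997

Δ f = -(15/2)x^4 - 15x^3 - 27x^2 - (39/2)x - 11/2
E_{-2} f = -(3/2)x^5 + 15x^4 - 64x^3 + 144x^2 - 168x + 80
D f = -(15/2)x^4 - 12x^2
(Δ + E_{-2} + D) f = -(3/2)x^5 - 79x^3 + 105x^2 - (375/2)x + 149/2
E_{-2} (Δ + E_{-2} + D) f = -(3/2)x^5 + 15x^4 - 139x^3 + 699x^2 - (3351/2)x + 3099/2
E_{-1} (Δ + E_{-2} + D) f = -(3/2)x^5 + (15/2)x^4 - 94x^3 + 357x^2 - 642x + 895/2
(E_{-2} + E_{-1}) (Δ + E_{-2} + D) f = -3x^5 + (45/2)x^4 - 233x^3 + 1056x^2 - (4635/2)x + 1997


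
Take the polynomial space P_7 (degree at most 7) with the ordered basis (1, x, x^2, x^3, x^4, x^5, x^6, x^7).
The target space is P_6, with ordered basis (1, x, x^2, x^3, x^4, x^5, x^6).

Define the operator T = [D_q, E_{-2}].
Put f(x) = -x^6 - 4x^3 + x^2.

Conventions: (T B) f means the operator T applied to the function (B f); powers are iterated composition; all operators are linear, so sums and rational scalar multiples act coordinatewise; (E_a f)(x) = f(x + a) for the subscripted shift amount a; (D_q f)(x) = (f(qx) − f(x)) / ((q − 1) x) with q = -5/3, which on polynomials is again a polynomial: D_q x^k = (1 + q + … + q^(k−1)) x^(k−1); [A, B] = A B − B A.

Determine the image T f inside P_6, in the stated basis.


E_{-2} f = -x^6 + 12x^5 - 60x^4 + 156x^3 - 215x^2 + 140x - 28
D_q E_{-2} f = (1862/243)x^5 + (1684/27)x^4 + (1360/9)x^3 + (988/3)x^2 + (430/3)x + 140
D_q f = (1862/243)x^5 - (76/9)x^2 - (2/3)x
E_{-2} D_q f = (1862/243)x^5 - (18620/243)x^4 + (74480/243)x^3 - (151012/243)x^2 + (157006/243)x - 67468/243
[D_q, E_{-2}] f = (33776/243)x^4 - (37760/243)x^3 + (231040/243)x^2 - (122176/243)x + 101488/243

the image equals g(x) = (33776/243)x^4 - (37760/243)x^3 + (231040/243)x^2 - (122176/243)x + 101488/243


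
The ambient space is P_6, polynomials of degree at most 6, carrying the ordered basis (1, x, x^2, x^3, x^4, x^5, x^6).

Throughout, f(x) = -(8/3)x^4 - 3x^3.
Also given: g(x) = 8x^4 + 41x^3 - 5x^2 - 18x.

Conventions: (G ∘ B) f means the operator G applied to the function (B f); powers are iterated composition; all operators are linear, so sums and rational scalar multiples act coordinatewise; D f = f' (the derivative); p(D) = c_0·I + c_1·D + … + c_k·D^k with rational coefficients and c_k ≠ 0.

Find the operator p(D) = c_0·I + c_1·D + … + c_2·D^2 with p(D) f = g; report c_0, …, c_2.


D^0 f = -(8/3)x^4 - 3x^3
D^1 f = -(32/3)x^3 - 9x^2
D^2 f = -32x^2 - 18x
matching coefficients of g against c_0 f + c_1 Df + … from the top degree down determines the c_i
solution: c_0 = -3, c_1 = -3, c_2 = 1

c_0 = -3, c_1 = -3, c_2 = 1


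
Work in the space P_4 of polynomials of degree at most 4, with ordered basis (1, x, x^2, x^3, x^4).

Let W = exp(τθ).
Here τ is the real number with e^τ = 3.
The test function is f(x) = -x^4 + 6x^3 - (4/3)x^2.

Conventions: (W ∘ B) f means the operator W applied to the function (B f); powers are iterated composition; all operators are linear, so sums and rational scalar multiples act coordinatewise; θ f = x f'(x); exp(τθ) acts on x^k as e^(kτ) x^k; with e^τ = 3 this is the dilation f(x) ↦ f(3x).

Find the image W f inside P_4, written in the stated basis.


g(x) = -81x^4 + 162x^3 - 12x^2

exp(τθ) x^k = e^(kτ) x^k; with e^τ = 3 this sends x^k to 3^k x^k
x^2 ↦ 9 x^2
x^3 ↦ 27 x^3
x^4 ↦ 81 x^4
applying this coordinatewise to f: exp(τθ) f = -81x^4 + 162x^3 - 12x^2


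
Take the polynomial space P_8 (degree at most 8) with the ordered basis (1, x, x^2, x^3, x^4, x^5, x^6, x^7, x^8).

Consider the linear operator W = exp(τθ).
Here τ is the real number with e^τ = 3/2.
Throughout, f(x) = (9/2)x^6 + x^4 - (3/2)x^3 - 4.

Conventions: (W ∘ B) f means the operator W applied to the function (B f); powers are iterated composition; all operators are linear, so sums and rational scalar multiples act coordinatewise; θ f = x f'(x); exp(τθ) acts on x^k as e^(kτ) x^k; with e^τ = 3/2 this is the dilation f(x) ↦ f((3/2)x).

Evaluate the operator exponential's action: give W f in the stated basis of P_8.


exp(τθ) x^k = e^(kτ) x^k; with e^τ = 3/2 this sends x^k to (3/2)^k x^k
x^3 ↦ 27/8 x^3
x^4 ↦ 81/16 x^4
x^6 ↦ 729/64 x^6
applying this coordinatewise to f: exp(τθ) f = (6561/128)x^6 + (81/16)x^4 - (81/16)x^3 - 4

the result is g(x) = (6561/128)x^6 + (81/16)x^4 - (81/16)x^3 - 4


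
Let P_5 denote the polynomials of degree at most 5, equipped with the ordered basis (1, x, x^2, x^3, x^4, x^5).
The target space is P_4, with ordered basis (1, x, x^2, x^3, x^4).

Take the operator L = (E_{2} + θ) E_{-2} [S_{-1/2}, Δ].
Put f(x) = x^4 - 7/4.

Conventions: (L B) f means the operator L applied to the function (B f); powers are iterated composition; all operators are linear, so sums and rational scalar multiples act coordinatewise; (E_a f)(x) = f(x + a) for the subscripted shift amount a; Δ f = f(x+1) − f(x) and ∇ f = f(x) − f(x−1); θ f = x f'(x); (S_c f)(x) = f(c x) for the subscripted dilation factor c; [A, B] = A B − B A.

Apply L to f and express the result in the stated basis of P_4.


Δ f = 4x^3 + 6x^2 + 4x + 1
S_{-1/2} Δ f = -(1/2)x^3 + (3/2)x^2 - 2x + 1
S_{-1/2} f = (1/16)x^4 - 7/4
Δ S_{-1/2} f = (1/4)x^3 + (3/8)x^2 + (1/4)x + 1/16
[S_{-1/2}, Δ] f = -(3/4)x^3 + (9/8)x^2 - (9/4)x + 15/16
E_{-2} [S_{-1/2}, Δ] f = -(3/4)x^3 + (45/8)x^2 - (63/4)x + 255/16
E_{2} E_{-2} [S_{-1/2}, Δ] f = -(3/4)x^3 + (9/8)x^2 - (9/4)x + 15/16
θ E_{-2} [S_{-1/2}, Δ] f = -(9/4)x^3 + (45/4)x^2 - (63/4)x
(E_{2} + θ) E_{-2} [S_{-1/2}, Δ] f = -3x^3 + (99/8)x^2 - 18x + 15/16

the result is g(x) = -3x^3 + (99/8)x^2 - 18x + 15/16


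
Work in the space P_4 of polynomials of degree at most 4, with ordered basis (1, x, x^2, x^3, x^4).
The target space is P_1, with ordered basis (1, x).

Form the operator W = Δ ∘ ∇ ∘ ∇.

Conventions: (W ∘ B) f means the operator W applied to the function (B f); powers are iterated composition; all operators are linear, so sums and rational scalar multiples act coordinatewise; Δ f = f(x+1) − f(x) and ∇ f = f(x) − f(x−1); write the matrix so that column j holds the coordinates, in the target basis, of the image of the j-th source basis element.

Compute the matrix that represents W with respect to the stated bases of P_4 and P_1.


image of 1: 0
image of x: 0
image of x^2: 0
image of x^3: 6
image of x^4: 24x - 12
each image's coordinates form column j of the matrix

the matrix is [[0, 0, 0, 6, -12]; [0, 0, 0, 0, 24]] (rows listed top to bottom)


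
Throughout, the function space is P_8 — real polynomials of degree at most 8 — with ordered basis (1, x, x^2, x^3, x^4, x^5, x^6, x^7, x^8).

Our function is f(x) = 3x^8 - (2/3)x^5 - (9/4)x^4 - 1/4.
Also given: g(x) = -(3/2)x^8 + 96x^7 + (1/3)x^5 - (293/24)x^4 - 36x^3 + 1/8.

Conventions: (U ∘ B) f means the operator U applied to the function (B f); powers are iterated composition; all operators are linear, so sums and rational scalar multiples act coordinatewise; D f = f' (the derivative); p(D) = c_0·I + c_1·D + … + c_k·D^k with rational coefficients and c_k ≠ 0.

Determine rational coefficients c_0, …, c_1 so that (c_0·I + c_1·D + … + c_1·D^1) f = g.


p(D) = -(1/2)·I + 4·D, i.e. c_0 = -1/2, c_1 = 4

D^0 f = 3x^8 - (2/3)x^5 - (9/4)x^4 - 1/4
D^1 f = 24x^7 - (10/3)x^4 - 9x^3
matching coefficients of g against c_0 f + c_1 Df + … from the top degree down determines the c_i
solution: c_0 = -1/2, c_1 = 4


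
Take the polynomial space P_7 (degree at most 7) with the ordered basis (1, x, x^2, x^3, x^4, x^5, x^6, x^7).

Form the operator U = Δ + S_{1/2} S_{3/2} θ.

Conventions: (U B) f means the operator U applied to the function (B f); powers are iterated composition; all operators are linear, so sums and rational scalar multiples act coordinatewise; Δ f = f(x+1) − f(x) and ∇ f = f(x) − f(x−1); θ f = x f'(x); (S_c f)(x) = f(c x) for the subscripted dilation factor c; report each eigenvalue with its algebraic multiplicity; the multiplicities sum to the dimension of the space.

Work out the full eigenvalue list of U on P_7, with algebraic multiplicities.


image of 1: 0
image of x: (3/4)x + 1
image of x^2: (9/8)x^2 + 2x + 1
image of x^3: (81/64)x^3 + 3x^2 + 3x + 1
image of x^4: (81/64)x^4 + 4x^3 + 6x^2 + 4x + 1
image of x^5: (1215/1024)x^5 + 5x^4 + 10x^3 + 10x^2 + 5x + 1
image of x^6: (2187/2048)x^6 + 6x^5 + 15x^4 + 20x^3 + 15x^2 + 6x + 1
image of x^7: (15309/16384)x^7 + 7x^6 + 21x^5 + 35x^4 + 35x^3 + 21x^2 + 7x + 1
the matrix is upper triangular; its diagonal is (0, 3/4, 9/8, 81/64, 81/64, 1215/1024, 2187/2048, 15309/16384)
for a triangular matrix the eigenvalues are the diagonal entries, with algebraic multiplicity their repetition count

λ = 0 (multiplicity 1), λ = 3/4 (multiplicity 1), λ = 15309/16384 (multiplicity 1), λ = 2187/2048 (multiplicity 1), λ = 9/8 (multiplicity 1), λ = 1215/1024 (multiplicity 1), λ = 81/64 (multiplicity 2)


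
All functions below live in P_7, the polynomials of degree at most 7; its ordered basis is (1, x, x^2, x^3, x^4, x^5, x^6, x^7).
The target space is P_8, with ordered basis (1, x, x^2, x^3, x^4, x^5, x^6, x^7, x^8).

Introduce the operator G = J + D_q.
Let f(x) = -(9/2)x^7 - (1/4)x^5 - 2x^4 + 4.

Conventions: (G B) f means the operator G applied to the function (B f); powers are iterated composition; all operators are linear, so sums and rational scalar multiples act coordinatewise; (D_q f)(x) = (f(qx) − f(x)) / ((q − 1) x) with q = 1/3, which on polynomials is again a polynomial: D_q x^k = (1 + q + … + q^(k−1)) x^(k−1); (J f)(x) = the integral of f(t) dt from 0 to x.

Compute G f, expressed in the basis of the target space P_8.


the image equals g(x) = -(9/16)x^8 - (4399/648)x^6 - (2/5)x^5 - (121/324)x^4 - (80/27)x^3 + 4x

J f = -(9/16)x^8 - (1/24)x^6 - (2/5)x^5 + 4x
D_q f = -(1093/162)x^6 - (121/324)x^4 - (80/27)x^3
(J + D_q) f = -(9/16)x^8 - (4399/648)x^6 - (2/5)x^5 - (121/324)x^4 - (80/27)x^3 + 4x
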